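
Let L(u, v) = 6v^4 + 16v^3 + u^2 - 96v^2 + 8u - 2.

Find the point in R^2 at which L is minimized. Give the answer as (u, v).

L(u,v) separates as P(u) + Q(v) − 2, so its minimum is min P + min Q − 2.
P'(u) = 2u + 8 vanishes at u ∈ {-4}; Q'(v) = 24v(v - 2)(v + 4) vanishes at v ∈ {-4, 0, 2}.
Local minima of P (where P''>0): P(-4)=-16. Local minima of Q: Q(-4)=-1024, Q(2)=-160.
So the global minimum of L is P(-4) + Q(-4) − 2 = -16 − 1024 − 2 = -1042, attained at (-4, -4).

(-4, -4)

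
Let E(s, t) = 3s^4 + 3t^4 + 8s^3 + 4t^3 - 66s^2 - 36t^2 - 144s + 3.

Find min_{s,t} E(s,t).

E(s,t) separates as P(s) + Q(t) + 3, so its minimum is min P + min Q + 3.
P'(s) = 12(s - 3)(s + 1)(s + 4) vanishes at s ∈ {-4, -1, 3}; Q'(t) = 12t(t - 2)(t + 3) vanishes at t ∈ {-3, 0, 2}.
Local minima of P (where P''>0): P(-4)=-224, P(3)=-567. Local minima of Q: Q(-3)=-189, Q(2)=-64.
So the global minimum of E is P(3) + Q(-3) + 3 = -567 − 189 + 3 = -753, attained at (3, -3).

-753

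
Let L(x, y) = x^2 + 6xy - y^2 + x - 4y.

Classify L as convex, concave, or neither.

neither

L is quadratic, so its Hessian is the constant matrix H = [[2, 6], [6, -2]].
det(H) = -40, tr(H) = 0.
det(H) < 0, so H is indefinite: neither convex nor concave.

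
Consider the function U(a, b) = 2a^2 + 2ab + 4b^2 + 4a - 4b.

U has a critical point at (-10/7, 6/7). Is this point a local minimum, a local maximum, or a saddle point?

local minimum

The Hessian of U is constant: H = [[4, 2], [2, 8]].
det(H) = 4·8 − 2² = 28.
det(H) > 0 and tr(H) = 12 > 0, so H is positive definite and the point is a local minimum.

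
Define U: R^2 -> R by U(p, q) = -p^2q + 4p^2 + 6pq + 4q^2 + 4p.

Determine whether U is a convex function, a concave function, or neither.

The term -p^2q is cubic, so the Hessian is not constant.
∂²U/∂p² = -2q + 8, which takes both signs as q varies (negative for sufficiently large q). A diagonal entry of the Hessian changing sign means the Hessian is neither positive- nor negative-semidefinite on all of R^2.

neither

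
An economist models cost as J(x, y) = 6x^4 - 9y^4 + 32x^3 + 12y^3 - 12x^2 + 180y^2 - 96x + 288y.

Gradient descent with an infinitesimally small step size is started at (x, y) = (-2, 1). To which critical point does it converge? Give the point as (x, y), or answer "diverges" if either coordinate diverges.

(-4, -1)

J is separable, so gradient descent decouples: x follows -∂J/∂x, y follows -∂J/∂y.
∂J/∂x = 24(x - 1)(x + 1)(x + 4); at x=-2 this is 144, so x decreases.
∂J/∂y = -36(y - 4)(y + 1)(y + 2); at y=1 this is 648, so y decreases.
x converges to its nearest critical value -4 (a local min of the x-part); y converges to -1. The iterate converges to (-4, -1).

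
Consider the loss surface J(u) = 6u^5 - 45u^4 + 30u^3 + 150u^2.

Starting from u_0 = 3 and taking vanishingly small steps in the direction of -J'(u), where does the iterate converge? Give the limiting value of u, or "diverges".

J'(u) = 30u(u - 5)(u - 2)(u + 1), so J'(3) = -720.
Gradient descent moves in the -J' direction, i.e. u is increasing.
The nearest critical point in that direction is u = 5, where J'' = 2700 > 0 (a local minimum). The iterate converges there.

5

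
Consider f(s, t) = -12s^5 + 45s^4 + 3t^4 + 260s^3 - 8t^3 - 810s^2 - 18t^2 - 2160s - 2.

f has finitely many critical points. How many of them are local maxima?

2

f separates as a function of s plus a function of t, so ∇f=0 decouples.
∂f/∂s = -60(s - 4)(s - 3)(s + 1)(s + 3) = 0 at s ∈ {-3, -1, 3, 4}; ∂f/∂t = 12t(t - 3)(t + 1) = 0 at t ∈ {-1, 0, 3}.
The Hessian is diagonal: diag(f_ss, f_tt). Second derivatives: f_ss(-3)=5040, f_ss(-1)=-2400, f_ss(3)=1440, f_ss(4)=-2100; f_tt(-1)=48, f_tt(0)=-36, f_tt(3)=144.
Local maxima occur where both diagonal entries negative: (-1, 0), (4, 0). Count: 2.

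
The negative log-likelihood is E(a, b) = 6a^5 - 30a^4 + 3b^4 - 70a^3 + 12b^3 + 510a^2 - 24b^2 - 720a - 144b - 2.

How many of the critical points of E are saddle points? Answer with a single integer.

6

E separates as a function of a plus a function of b, so ∇E=0 decouples.
∂E/∂a = 30(a - 4)(a - 2)(a - 1)(a + 3) = 0 at a ∈ {-3, 1, 2, 4}; ∂E/∂b = 12(b - 2)(b + 2)(b + 3) = 0 at b ∈ {-3, -2, 2}.
The Hessian is diagonal: diag(E_aa, E_bb). Second derivatives: E_aa(-3)=-4200, E_aa(1)=360, E_aa(2)=-300, E_aa(4)=1260; E_bb(-3)=60, E_bb(-2)=-48, E_bb(2)=240.
Saddle points occur where the two diagonal entries have opposite signs: (-3, -3), (-3, 2), (1, -2), (2, -3), (2, 2), (4, -2). Count: 6.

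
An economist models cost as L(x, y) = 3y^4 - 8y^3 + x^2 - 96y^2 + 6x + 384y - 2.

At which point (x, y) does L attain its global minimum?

L(x,y) separates as P(x) + Q(y) − 2, so its minimum is min P + min Q − 2.
P'(x) = 2x + 6 vanishes at x ∈ {-3}; Q'(y) = 12(y - 4)(y - 2)(y + 4) vanishes at y ∈ {-4, 2, 4}.
Local minima of P (where P''>0): P(-3)=-9. Local minima of Q: Q(-4)=-1792, Q(4)=256.
So the global minimum of L is P(-3) + Q(-4) − 2 = -9 − 1792 − 2 = -1803, attained at (-3, -4).

(-3, -4)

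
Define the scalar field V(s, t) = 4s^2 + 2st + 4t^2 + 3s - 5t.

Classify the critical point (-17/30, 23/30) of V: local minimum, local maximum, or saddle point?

local minimum

The Hessian of V is constant: H = [[8, 2], [2, 8]].
det(H) = 8·8 − 2² = 60.
det(H) > 0 and tr(H) = 16 > 0, so H is positive definite and the point is a local minimum.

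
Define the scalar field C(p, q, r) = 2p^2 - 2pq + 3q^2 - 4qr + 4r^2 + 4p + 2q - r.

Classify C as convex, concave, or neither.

C is quadratic, so its Hessian is the constant matrix H = [[4, -2, 0], [-2, 6, -4], [0, -4, 8]].
Leading principal minors: 4, 20, 96.
All positive ⇒ H ≻ 0 ⇒ convex.

convex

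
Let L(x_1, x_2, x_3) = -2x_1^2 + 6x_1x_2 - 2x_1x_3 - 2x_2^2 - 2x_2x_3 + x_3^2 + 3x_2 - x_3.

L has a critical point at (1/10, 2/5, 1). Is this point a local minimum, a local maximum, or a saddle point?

saddle point

The Hessian is constant: H = [[-4, 6, -2], [6, -4, -2], [-2, -2, 2]].
Leading principal minors: Δ₁ = -4, Δ₂ = -20, Δ₃ = 40.
The minors fit neither the all-positive nor the alternating-sign pattern, so H is indefinite: a saddle point.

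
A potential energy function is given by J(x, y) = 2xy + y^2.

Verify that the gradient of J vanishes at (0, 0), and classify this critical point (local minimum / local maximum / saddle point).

saddle point

∇J = (2y, 2x + 2y); substituting (0, 0) gives ∇J = (0, 0), so (0, 0) is indeed a critical point.
The Hessian of J is constant: H = [[0, 2], [2, 2]].
det(H) = 0·2 − 2² = -4.
Since det(H) < 0, H is indefinite and the critical point is a saddle point.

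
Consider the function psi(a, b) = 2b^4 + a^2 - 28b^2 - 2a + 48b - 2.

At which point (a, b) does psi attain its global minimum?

psi(a,b) separates as P(a) + Q(b) − 2, so its minimum is min P + min Q − 2.
P'(a) = 2a - 2 vanishes at a ∈ {1}; Q'(b) = 8(b - 2)(b - 1)(b + 3) vanishes at b ∈ {-3, 1, 2}.
Local minima of P (where P''>0): P(1)=-1. Local minima of Q: Q(-3)=-234, Q(2)=16.
So the global minimum of psi is P(1) + Q(-3) − 2 = -1 − 234 − 2 = -237, attained at (1, -3).

(1, -3)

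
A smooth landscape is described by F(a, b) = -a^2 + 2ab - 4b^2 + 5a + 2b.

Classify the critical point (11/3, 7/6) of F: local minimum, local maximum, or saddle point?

local maximum

The Hessian of F is constant: H = [[-2, 2], [2, -8]].
det(H) = (-2)·(-8) − 2² = 12.
det(H) > 0 and tr(H) = -10 < 0, so H is negative definite and the point is a local maximum.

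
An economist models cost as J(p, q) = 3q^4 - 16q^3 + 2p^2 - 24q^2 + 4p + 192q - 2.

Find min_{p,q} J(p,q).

J(p,q) separates as A(p) + B(q) − 2, so its minimum is min A + min B − 2.
A'(p) = 4p + 4 vanishes at p ∈ {-1}; B'(q) = 12(q - 4)(q - 2)(q + 2) vanishes at q ∈ {-2, 2, 4}.
Local minima of A (where A''>0): A(-1)=-2. Local minima of B: B(-2)=-304, B(4)=128.
So the global minimum of J is A(-1) + B(-2) − 2 = -2 − 304 − 2 = -308, attained at (-1, -2).

-308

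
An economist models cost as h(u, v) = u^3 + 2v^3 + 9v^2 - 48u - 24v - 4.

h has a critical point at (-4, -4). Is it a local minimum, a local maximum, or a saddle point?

local maximum

The mixed partial ∂²h/∂u∂v is 0, so the Hessian at any point is diag(h_uu, h_vv) = diag(6u, 6(2v + 3)).
At (-4, -4): H = diag(-24, -30).
Both eigenvalues are negative, so H is negative definite: a local maximum.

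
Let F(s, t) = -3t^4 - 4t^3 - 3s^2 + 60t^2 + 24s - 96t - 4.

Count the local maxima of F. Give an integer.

F separates as a function of s plus a function of t, so ∇F=0 decouples.
∂F/∂s = -6(s - 4) = 0 at s ∈ {4}; ∂F/∂t = -12(t - 2)(t - 1)(t + 4) = 0 at t ∈ {-4, 1, 2}.
The Hessian is diagonal: diag(F_ss, F_tt). Second derivatives: F_ss(4)=-6; F_tt(-4)=-360, F_tt(1)=60, F_tt(2)=-72.
Local maxima occur where both diagonal entries negative: (4, -4), (4, 2). Count: 2.

2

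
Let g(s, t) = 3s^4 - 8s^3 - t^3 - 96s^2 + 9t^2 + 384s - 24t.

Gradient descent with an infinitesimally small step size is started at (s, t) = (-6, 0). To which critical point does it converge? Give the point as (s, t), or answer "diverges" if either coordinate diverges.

(-4, 2)

g is separable, so gradient descent decouples: s follows -∂g/∂s, t follows -∂g/∂t.
∂g/∂s = 12(s - 4)(s - 2)(s + 4); at s=-6 this is -1920, so s increases.
∂g/∂t = -3(t - 4)(t - 2); at t=0 this is -24, so t increases.
s converges to its nearest critical value -4 (a local min of the s-part); t converges to 2. The iterate converges to (-4, 2).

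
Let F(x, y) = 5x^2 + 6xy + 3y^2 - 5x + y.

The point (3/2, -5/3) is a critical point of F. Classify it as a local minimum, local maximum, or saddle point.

The Hessian of F is constant: H = [[10, 6], [6, 6]].
det(H) = 10·6 − 6² = 24.
det(H) > 0 and tr(H) = 16 > 0, so H is positive definite and the point is a local minimum.

local minimum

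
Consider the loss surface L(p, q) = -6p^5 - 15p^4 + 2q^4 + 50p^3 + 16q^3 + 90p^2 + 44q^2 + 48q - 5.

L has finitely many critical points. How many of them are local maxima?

2

L separates as a function of p plus a function of q, so ∇L=0 decouples.
∂L/∂p = -30p(p - 2)(p + 1)(p + 3) = 0 at p ∈ {-3, -1, 0, 2}; ∂L/∂q = 8(q + 1)(q + 2)(q + 3) = 0 at q ∈ {-3, -2, -1}.
The Hessian is diagonal: diag(L_pp, L_qq). Second derivatives: L_pp(-3)=900, L_pp(-1)=-180, L_pp(0)=180, L_pp(2)=-900; L_qq(-3)=16, L_qq(-2)=-8, L_qq(-1)=16.
Local maxima occur where both diagonal entries negative: (-1, -2), (2, -2). Count: 2.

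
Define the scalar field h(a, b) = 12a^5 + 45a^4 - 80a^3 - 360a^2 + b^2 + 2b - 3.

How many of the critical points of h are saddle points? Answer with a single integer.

h separates as a function of a plus a function of b, so ∇h=0 decouples.
∂h/∂a = 60a(a - 2)(a + 2)(a + 3) = 0 at a ∈ {-3, -2, 0, 2}; ∂h/∂b = 2(b + 1) = 0 at b ∈ {-1}.
The Hessian is diagonal: diag(h_aa, h_bb). Second derivatives: h_aa(-3)=-900, h_aa(-2)=480, h_aa(0)=-720, h_aa(2)=2400; h_bb(-1)=2.
Saddle points occur where the two diagonal entries have opposite signs: (-3, -1), (0, -1). Count: 2.

2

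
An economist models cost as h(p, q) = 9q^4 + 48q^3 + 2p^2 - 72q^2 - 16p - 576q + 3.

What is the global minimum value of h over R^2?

h(p,q) separates as A(p) + B(q) + 3, so its minimum is min A + min B + 3.
A'(p) = 4p - 16 vanishes at p ∈ {4}; B'(q) = 36(q - 2)(q + 2)(q + 4) vanishes at q ∈ {-4, -2, 2}.
Local minima of A (where A''>0): A(4)=-32. Local minima of B: B(-4)=384, B(2)=-912.
So the global minimum of h is A(4) + B(2) + 3 = -32 − 912 + 3 = -941, attained at (4, 2).

-941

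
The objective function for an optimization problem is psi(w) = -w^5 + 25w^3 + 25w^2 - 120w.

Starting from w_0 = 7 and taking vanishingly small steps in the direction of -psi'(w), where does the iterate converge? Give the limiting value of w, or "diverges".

psi'(w) = -5(w - 4)(w - 1)(w + 2)(w + 3), so psi'(7) = -8100.
Gradient descent moves in the -psi' direction, i.e. w is increasing.
There is no critical point above w=7, and psi' keeps the same sign, so the iterate runs off to +∞.

diverges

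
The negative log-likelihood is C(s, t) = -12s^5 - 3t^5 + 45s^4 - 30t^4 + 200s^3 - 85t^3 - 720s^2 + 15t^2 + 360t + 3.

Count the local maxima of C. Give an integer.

C separates as a function of s plus a function of t, so ∇C=0 decouples.
∂C/∂s = -60s(s - 4)(s - 2)(s + 3) = 0 at s ∈ {-3, 0, 2, 4}; ∂C/∂t = -15(t - 1)(t + 2)(t + 3)(t + 4) = 0 at t ∈ {-4, -3, -2, 1}.
The Hessian is diagonal: diag(C_ss, C_tt). Second derivatives: C_ss(-3)=6300, C_ss(0)=-1440, C_ss(2)=1200, C_ss(4)=-3360; C_tt(-4)=150, C_tt(-3)=-60, C_tt(-2)=90, C_tt(1)=-900.
Local maxima occur where both diagonal entries negative: (0, -3), (0, 1), (4, -3), (4, 1). Count: 4.

4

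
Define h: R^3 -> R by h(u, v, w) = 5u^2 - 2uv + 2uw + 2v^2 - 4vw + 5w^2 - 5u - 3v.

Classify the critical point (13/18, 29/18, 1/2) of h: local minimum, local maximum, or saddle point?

local minimum

The Hessian is constant: H = [[10, -2, 2], [-2, 4, -4], [2, -4, 10]].
Leading principal minors: Δ₁ = 10, Δ₂ = 36, Δ₃ = 216.
All leading minors are positive, so H is positive definite: a local minimum.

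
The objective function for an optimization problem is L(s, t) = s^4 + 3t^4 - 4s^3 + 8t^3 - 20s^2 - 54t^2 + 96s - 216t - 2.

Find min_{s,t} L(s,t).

-956

L(s,t) separates as P(s) + Q(t) − 2, so its minimum is min P + min Q − 2.
P'(s) = 4(s - 4)(s - 2)(s + 3) vanishes at s ∈ {-3, 2, 4}; Q'(t) = 12(t - 3)(t + 2)(t + 3) vanishes at t ∈ {-3, -2, 3}.
Local minima of P (where P''>0): P(-3)=-279, P(4)=64. Local minima of Q: Q(-3)=189, Q(3)=-675.
So the global minimum of L is P(-3) + Q(3) − 2 = -279 − 675 − 2 = -956, attained at (-3, 3).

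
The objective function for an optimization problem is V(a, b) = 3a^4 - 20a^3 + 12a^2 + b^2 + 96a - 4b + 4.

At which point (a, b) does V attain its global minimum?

V(a,b) separates as P(a) + Q(b) + 4, so its minimum is min P + min Q + 4.
P'(a) = 12(a - 4)(a - 2)(a + 1) vanishes at a ∈ {-1, 2, 4}; Q'(b) = 2b - 4 vanishes at b ∈ {2}.
Local minima of P (where P''>0): P(-1)=-61, P(4)=64. Local minima of Q: Q(2)=-4.
So the global minimum of V is P(-1) + Q(2) + 4 = -61 − 4 + 4 = -61, attained at (-1, 2).

(-1, 2)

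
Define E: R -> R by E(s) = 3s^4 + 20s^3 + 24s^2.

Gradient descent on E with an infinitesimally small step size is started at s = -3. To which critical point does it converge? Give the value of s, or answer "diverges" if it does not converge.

-4

E'(s) = 12s(s + 1)(s + 4), so E'(-3) = 72.
Gradient descent moves in the -E' direction, i.e. s is decreasing.
The nearest critical point in that direction is s = -4, where E'' = 144 > 0 (a local minimum). The iterate converges there.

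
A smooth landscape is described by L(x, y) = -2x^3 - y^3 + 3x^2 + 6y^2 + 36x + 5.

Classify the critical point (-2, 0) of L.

The mixed partial ∂²L/∂x∂y is 0, so the Hessian at any point is diag(L_xx, L_yy) = diag(6(-2x + 1), 6(-y + 2)).
At (-2, 0): H = diag(30, 12).
Both eigenvalues are positive, so H is positive definite: a local minimum.

local minimum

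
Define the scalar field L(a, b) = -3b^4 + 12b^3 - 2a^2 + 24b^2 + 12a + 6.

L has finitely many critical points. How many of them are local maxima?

2

L separates as a function of a plus a function of b, so ∇L=0 decouples.
∂L/∂a = -4(a - 3) = 0 at a ∈ {3}; ∂L/∂b = -12b(b - 4)(b + 1) = 0 at b ∈ {-1, 0, 4}.
The Hessian is diagonal: diag(L_aa, L_bb). Second derivatives: L_aa(3)=-4; L_bb(-1)=-60, L_bb(0)=48, L_bb(4)=-240.
Local maxima occur where both diagonal entries negative: (3, -1), (3, 4). Count: 2.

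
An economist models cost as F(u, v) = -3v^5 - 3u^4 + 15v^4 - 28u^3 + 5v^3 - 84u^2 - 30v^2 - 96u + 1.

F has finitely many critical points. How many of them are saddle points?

F separates as a function of u plus a function of v, so ∇F=0 decouples.
∂F/∂u = -12(u + 1)(u + 2)(u + 4) = 0 at u ∈ {-4, -2, -1}; ∂F/∂v = -15v(v - 4)(v - 1)(v + 1) = 0 at v ∈ {-1, 0, 1, 4}.
The Hessian is diagonal: diag(F_uu, F_vv). Second derivatives: F_uu(-4)=-72, F_uu(-2)=24, F_uu(-1)=-36; F_vv(-1)=150, F_vv(0)=-60, F_vv(1)=90, F_vv(4)=-900.
Saddle points occur where the two diagonal entries have opposite signs: (-4, -1), (-4, 1), (-2, 0), (-2, 4), (-1, -1), (-1, 1). Count: 6.

6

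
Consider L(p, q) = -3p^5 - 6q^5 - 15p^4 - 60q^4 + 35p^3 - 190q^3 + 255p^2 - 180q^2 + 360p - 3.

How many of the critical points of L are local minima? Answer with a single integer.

4

L separates as a function of p plus a function of q, so ∇L=0 decouples.
∂L/∂p = -15(p - 3)(p + 1)(p + 2)(p + 4) = 0 at p ∈ {-4, -2, -1, 3}; ∂L/∂q = -30q(q + 1)(q + 3)(q + 4) = 0 at q ∈ {-4, -3, -1, 0}.
The Hessian is diagonal: diag(L_pp, L_qq). Second derivatives: L_pp(-4)=630, L_pp(-2)=-150, L_pp(-1)=180, L_pp(3)=-2100; L_qq(-4)=360, L_qq(-3)=-180, L_qq(-1)=180, L_qq(0)=-360.
Local minima occur where both diagonal entries positive: (-4, -4), (-4, -1), (-1, -4), (-1, -1). Count: 4.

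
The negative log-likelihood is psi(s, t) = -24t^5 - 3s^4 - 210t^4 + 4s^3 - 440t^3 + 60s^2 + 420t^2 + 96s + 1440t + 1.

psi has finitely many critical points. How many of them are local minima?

psi separates as a function of s plus a function of t, so ∇psi=0 decouples.
∂psi/∂s = -12(s - 4)(s + 1)(s + 2) = 0 at s ∈ {-2, -1, 4}; ∂psi/∂t = -120(t - 1)(t + 1)(t + 3)(t + 4) = 0 at t ∈ {-4, -3, -1, 1}.
The Hessian is diagonal: diag(psi_ss, psi_tt). Second derivatives: psi_ss(-2)=-72, psi_ss(-1)=60, psi_ss(4)=-360; psi_tt(-4)=1800, psi_tt(-3)=-960, psi_tt(-1)=1440, psi_tt(1)=-4800.
Local minima occur where both diagonal entries positive: (-1, -4), (-1, -1). Count: 2.

2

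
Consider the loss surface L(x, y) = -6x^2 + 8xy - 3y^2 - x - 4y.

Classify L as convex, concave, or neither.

concave

L is quadratic, so its Hessian is the constant matrix H = [[-12, 8], [8, -6]].
det(H) = 8, tr(H) = -18.
det(H) > 0 and tr(H) < 0, so H is negative definite everywhere: concave.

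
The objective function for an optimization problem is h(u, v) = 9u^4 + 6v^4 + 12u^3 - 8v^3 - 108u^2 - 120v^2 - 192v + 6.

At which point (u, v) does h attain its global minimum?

h(u,v) separates as P(u) + Q(v) + 6, so its minimum is min P + min Q + 6.
P'(u) = 36u(u - 2)(u + 3) vanishes at u ∈ {-3, 0, 2}; Q'(v) = 24(v - 4)(v + 1)(v + 2) vanishes at v ∈ {-2, -1, 4}.
Local minima of P (where P''>0): P(-3)=-567, P(2)=-192. Local minima of Q: Q(-2)=64, Q(4)=-1664.
So the global minimum of h is P(-3) + Q(4) + 6 = -567 − 1664 + 6 = -2225, attained at (-3, 4).

(-3, 4)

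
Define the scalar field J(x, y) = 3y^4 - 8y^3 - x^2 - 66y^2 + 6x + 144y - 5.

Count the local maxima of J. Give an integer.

1

J separates as a function of x plus a function of y, so ∇J=0 decouples.
∂J/∂x = -2(x - 3) = 0 at x ∈ {3}; ∂J/∂y = 12(y - 4)(y - 1)(y + 3) = 0 at y ∈ {-3, 1, 4}.
The Hessian is diagonal: diag(J_xx, J_yy). Second derivatives: J_xx(3)=-2; J_yy(-3)=336, J_yy(1)=-144, J_yy(4)=252.
Local maxima occur where both diagonal entries negative: (3, 1). Count: 1.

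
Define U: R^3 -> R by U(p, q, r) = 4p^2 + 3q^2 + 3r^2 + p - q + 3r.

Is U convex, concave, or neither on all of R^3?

U is quadratic, so its Hessian is the constant matrix H = [[8, 0, 0], [0, 6, 0], [0, 0, 6]].
Leading principal minors: 8, 48, 288.
All positive ⇒ H ≻ 0 ⇒ convex.

convex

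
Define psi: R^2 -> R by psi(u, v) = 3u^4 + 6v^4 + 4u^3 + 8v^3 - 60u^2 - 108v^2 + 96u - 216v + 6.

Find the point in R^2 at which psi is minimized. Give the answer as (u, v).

psi(u,v) separates as P(u) + Q(v) + 6, so its minimum is min P + min Q + 6.
P'(u) = 12(u - 2)(u - 1)(u + 4) vanishes at u ∈ {-4, 1, 2}; Q'(v) = 24(v - 3)(v + 1)(v + 3) vanishes at v ∈ {-3, -1, 3}.
Local minima of P (where P''>0): P(-4)=-832, P(2)=32. Local minima of Q: Q(-3)=-54, Q(3)=-918.
So the global minimum of psi is P(-4) + Q(3) + 6 = -832 − 918 + 6 = -1744, attained at (-4, 3).

(-4, 3)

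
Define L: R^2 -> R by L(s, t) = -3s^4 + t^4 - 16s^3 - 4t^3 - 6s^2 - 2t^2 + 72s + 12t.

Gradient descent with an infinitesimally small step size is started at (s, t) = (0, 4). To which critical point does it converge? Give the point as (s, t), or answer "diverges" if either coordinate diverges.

L is separable, so gradient descent decouples: s follows -∂L/∂s, t follows -∂L/∂t.
∂L/∂s = -12(s - 1)(s + 2)(s + 3); at s=0 this is 72, so s decreases.
∂L/∂t = 4(t - 3)(t - 1)(t + 1); at t=4 this is 60, so t decreases.
s converges to its nearest critical value -2 (a local min of the s-part); t converges to 3. The iterate converges to (-2, 3).

(-2, 3)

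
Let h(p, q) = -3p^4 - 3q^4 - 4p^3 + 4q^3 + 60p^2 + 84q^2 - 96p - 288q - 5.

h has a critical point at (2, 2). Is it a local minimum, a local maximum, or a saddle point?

The mixed partial ∂²h/∂p∂q is 0, so the Hessian at any point is diag(h_pp, h_qq) = diag(12(-3p^2 - 2p + 10), 12(-3q^2 + 2q + 14)).
At (2, 2): H = diag(-72, 72).
The eigenvalues have opposite signs, so H is indefinite: a saddle point.

saddle point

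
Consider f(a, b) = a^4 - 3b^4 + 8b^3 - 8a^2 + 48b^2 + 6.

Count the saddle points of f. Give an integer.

5

f separates as a function of a plus a function of b, so ∇f=0 decouples.
∂f/∂a = 4a(a - 2)(a + 2) = 0 at a ∈ {-2, 0, 2}; ∂f/∂b = -12b(b - 4)(b + 2) = 0 at b ∈ {-2, 0, 4}.
The Hessian is diagonal: diag(f_aa, f_bb). Second derivatives: f_aa(-2)=32, f_aa(0)=-16, f_aa(2)=32; f_bb(-2)=-144, f_bb(0)=96, f_bb(4)=-288.
Saddle points occur where the two diagonal entries have opposite signs: (-2, -2), (-2, 4), (0, 0), (2, -2), (2, 4). Count: 5.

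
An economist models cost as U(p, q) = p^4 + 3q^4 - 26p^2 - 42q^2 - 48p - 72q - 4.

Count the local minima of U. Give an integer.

U separates as a function of p plus a function of q, so ∇U=0 decouples.
∂U/∂p = 4(p - 4)(p + 1)(p + 3) = 0 at p ∈ {-3, -1, 4}; ∂U/∂q = 12(q - 3)(q + 1)(q + 2) = 0 at q ∈ {-2, -1, 3}.
The Hessian is diagonal: diag(U_pp, U_qq). Second derivatives: U_pp(-3)=56, U_pp(-1)=-40, U_pp(4)=140; U_qq(-2)=60, U_qq(-1)=-48, U_qq(3)=240.
Local minima occur where both diagonal entries positive: (-3, -2), (-3, 3), (4, -2), (4, 3). Count: 4.

4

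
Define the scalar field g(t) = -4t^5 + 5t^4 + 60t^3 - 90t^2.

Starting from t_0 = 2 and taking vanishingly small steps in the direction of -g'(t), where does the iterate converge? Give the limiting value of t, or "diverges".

1

g'(t) = -20t(t - 3)(t - 1)(t + 3), so g'(2) = 200.
Gradient descent moves in the -g' direction, i.e. t is decreasing.
The nearest critical point in that direction is t = 1, where g'' = 160 > 0 (a local minimum). The iterate converges there.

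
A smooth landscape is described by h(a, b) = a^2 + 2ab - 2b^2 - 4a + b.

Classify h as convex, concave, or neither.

neither

h is quadratic, so its Hessian is the constant matrix H = [[2, 2], [2, -4]].
det(H) = -12, tr(H) = -2.
det(H) < 0, so H is indefinite: neither convex nor concave.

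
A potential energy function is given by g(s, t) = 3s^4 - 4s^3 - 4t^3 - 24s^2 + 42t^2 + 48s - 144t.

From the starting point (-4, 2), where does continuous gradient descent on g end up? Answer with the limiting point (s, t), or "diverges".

g is separable, so gradient descent decouples: s follows -∂g/∂s, t follows -∂g/∂t.
∂g/∂s = 12(s - 2)(s - 1)(s + 2); at s=-4 this is -720, so s increases.
∂g/∂t = -12(t - 4)(t - 3); at t=2 this is -24, so t increases.
s converges to its nearest critical value -2 (a local min of the s-part); t converges to 3. The iterate converges to (-2, 3).

(-2, 3)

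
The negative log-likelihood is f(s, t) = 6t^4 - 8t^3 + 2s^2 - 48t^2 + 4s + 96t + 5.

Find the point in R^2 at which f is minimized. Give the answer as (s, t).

(-1, -2)

f(s,t) separates as P(s) + Q(t) + 5, so its minimum is min P + min Q + 5.
P'(s) = 4s + 4 vanishes at s ∈ {-1}; Q'(t) = 24(t - 2)(t - 1)(t + 2) vanishes at t ∈ {-2, 1, 2}.
Local minima of P (where P''>0): P(-1)=-2. Local minima of Q: Q(-2)=-224, Q(2)=32.
So the global minimum of f is P(-1) + Q(-2) + 5 = -2 − 224 + 5 = -221, attained at (-1, -2).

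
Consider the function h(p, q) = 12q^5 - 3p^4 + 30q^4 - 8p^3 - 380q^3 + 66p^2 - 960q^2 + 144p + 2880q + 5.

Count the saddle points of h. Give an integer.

h separates as a function of p plus a function of q, so ∇h=0 decouples.
∂h/∂p = -12(p - 3)(p + 1)(p + 4) = 0 at p ∈ {-4, -1, 3}; ∂h/∂q = 60(q - 4)(q - 1)(q + 3)(q + 4) = 0 at q ∈ {-4, -3, 1, 4}.
The Hessian is diagonal: diag(h_pp, h_qq). Second derivatives: h_pp(-4)=-252, h_pp(-1)=144, h_pp(3)=-336; h_qq(-4)=-2400, h_qq(-3)=1680, h_qq(1)=-3600, h_qq(4)=10080.
Saddle points occur where the two diagonal entries have opposite signs: (-4, -3), (-4, 4), (-1, -4), (-1, 1), (3, -3), (3, 4). Count: 6.

6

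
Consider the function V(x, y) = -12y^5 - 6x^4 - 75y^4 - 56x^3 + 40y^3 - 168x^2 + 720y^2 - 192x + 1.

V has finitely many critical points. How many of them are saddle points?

V separates as a function of x plus a function of y, so ∇V=0 decouples.
∂V/∂x = -24(x + 1)(x + 2)(x + 4) = 0 at x ∈ {-4, -2, -1}; ∂V/∂y = -60y(y - 2)(y + 3)(y + 4) = 0 at y ∈ {-4, -3, 0, 2}.
The Hessian is diagonal: diag(V_xx, V_yy). Second derivatives: V_xx(-4)=-144, V_xx(-2)=48, V_xx(-1)=-72; V_yy(-4)=1440, V_yy(-3)=-900, V_yy(0)=1440, V_yy(2)=-3600.
Saddle points occur where the two diagonal entries have opposite signs: (-4, -4), (-4, 0), (-2, -3), (-2, 2), (-1, -4), (-1, 0). Count: 6.

6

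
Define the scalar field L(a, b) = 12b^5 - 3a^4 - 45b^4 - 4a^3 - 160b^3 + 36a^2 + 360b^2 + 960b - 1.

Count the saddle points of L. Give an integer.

6

L separates as a function of a plus a function of b, so ∇L=0 decouples.
∂L/∂a = -12a(a - 2)(a + 3) = 0 at a ∈ {-3, 0, 2}; ∂L/∂b = 60(b - 4)(b - 2)(b + 1)(b + 2) = 0 at b ∈ {-2, -1, 2, 4}.
The Hessian is diagonal: diag(L_aa, L_bb). Second derivatives: L_aa(-3)=-180, L_aa(0)=72, L_aa(2)=-120; L_bb(-2)=-1440, L_bb(-1)=900, L_bb(2)=-1440, L_bb(4)=3600.
Saddle points occur where the two diagonal entries have opposite signs: (-3, -1), (-3, 4), (0, -2), (0, 2), (2, -1), (2, 4). Count: 6.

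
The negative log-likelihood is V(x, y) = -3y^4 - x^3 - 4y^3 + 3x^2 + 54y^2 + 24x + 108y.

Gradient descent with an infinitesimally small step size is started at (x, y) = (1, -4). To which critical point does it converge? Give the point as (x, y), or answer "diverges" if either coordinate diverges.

V is separable, so gradient descent decouples: x follows -∂V/∂x, y follows -∂V/∂y.
∂V/∂x = -3(x - 4)(x + 2); at x=1 this is 27, so x decreases.
∂V/∂y = -12(y - 3)(y + 1)(y + 3); at y=-4 this is 252, so y decreases.
The y-coordinate has no critical point in that direction and runs off to infinity.

diverges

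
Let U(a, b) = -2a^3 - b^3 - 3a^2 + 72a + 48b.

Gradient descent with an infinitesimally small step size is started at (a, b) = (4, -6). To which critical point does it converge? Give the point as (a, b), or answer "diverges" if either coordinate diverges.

diverges

U is separable, so gradient descent decouples: a follows -∂U/∂a, b follows -∂U/∂b.
∂U/∂a = -6(a - 3)(a + 4); at a=4 this is -48, so a increases.
∂U/∂b = -3(b - 4)(b + 4); at b=-6 this is -60, so b increases.
The a-coordinate has no critical point in that direction and runs off to infinity.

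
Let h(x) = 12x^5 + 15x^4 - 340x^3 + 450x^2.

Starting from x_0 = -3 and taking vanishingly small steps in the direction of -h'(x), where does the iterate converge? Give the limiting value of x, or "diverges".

h'(x) = 60x(x - 3)(x - 1)(x + 5), so h'(-3) = -8640.
Gradient descent moves in the -h' direction, i.e. x is increasing.
The nearest critical point in that direction is x = 0, where h'' = 900 > 0 (a local minimum). The iterate converges there.

0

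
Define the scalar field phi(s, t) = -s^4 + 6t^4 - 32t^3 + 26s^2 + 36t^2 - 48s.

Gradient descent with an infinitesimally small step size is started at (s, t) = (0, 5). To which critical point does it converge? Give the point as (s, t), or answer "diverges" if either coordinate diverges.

phi is separable, so gradient descent decouples: s follows -∂phi/∂s, t follows -∂phi/∂t.
∂phi/∂s = -4(s - 3)(s - 1)(s + 4); at s=0 this is -48, so s increases.
∂phi/∂t = 24t(t - 3)(t - 1); at t=5 this is 960, so t decreases.
s converges to its nearest critical value 1 (a local min of the s-part); t converges to 3. The iterate converges to (1, 3).

(1, 3)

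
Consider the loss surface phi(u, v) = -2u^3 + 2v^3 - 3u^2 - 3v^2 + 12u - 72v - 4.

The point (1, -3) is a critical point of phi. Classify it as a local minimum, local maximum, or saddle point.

local maximum

The mixed partial ∂²phi/∂u∂v is 0, so the Hessian at any point is diag(phi_uu, phi_vv) = diag(-6(2u + 1), 6(2v - 1)).
At (1, -3): H = diag(-18, -42).
Both eigenvalues are negative, so H is negative definite: a local maximum.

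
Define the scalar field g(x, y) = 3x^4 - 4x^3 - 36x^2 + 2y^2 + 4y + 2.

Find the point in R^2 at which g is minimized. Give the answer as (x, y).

g(x,y) separates as P(x) + Q(y) + 2, so its minimum is min P + min Q + 2.
P'(x) = 12x(x - 3)(x + 2) vanishes at x ∈ {-2, 0, 3}; Q'(y) = 4y + 4 vanishes at y ∈ {-1}.
Local minima of P (where P''>0): P(-2)=-64, P(3)=-189. Local minima of Q: Q(-1)=-2.
So the global minimum of g is P(3) + Q(-1) + 2 = -189 − 2 + 2 = -189, attained at (3, -1).

(3, -1)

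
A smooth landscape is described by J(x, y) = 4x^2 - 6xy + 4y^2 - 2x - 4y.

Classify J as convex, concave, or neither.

convex

J is quadratic, so its Hessian is the constant matrix H = [[8, -6], [-6, 8]].
det(H) = 28, tr(H) = 16.
det(H) > 0 and tr(H) > 0, so H is positive definite everywhere: convex.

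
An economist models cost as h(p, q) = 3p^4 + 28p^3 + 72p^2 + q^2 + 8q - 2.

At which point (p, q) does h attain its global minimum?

(0, -4)

h(p,q) separates as A(p) + B(q) − 2, so its minimum is min A + min B − 2.
A'(p) = 12p(p + 3)(p + 4) vanishes at p ∈ {-4, -3, 0}; B'(q) = 2q + 8 vanishes at q ∈ {-4}.
Local minima of A (where A''>0): A(-4)=128, A(0)=0. Local minima of B: B(-4)=-16.
So the global minimum of h is A(0) + B(-4) − 2 = 0 − 16 − 2 = -18, attained at (0, -4).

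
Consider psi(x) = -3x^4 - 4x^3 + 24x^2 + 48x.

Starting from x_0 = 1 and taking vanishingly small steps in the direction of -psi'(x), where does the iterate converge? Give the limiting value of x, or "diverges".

psi'(x) = -12(x - 2)(x + 1)(x + 2), so psi'(1) = 72.
Gradient descent moves in the -psi' direction, i.e. x is decreasing.
The nearest critical point in that direction is x = -1, where psi'' = 36 > 0 (a local minimum). The iterate converges there.

-1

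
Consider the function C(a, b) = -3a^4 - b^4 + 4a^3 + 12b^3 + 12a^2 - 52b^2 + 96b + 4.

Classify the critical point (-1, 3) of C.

saddle point

The mixed partial ∂²C/∂a∂b is 0, so the Hessian at any point is diag(C_aa, C_bb) = diag(12(-3a^2 + 2a + 2), 4(-3b^2 + 18b - 26)).
At (-1, 3): H = diag(-36, 4).
The eigenvalues have opposite signs, so H is indefinite: a saddle point.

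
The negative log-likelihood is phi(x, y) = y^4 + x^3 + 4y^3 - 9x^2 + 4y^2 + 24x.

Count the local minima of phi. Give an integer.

2

phi separates as a function of x plus a function of y, so ∇phi=0 decouples.
∂phi/∂x = 3(x - 4)(x - 2) = 0 at x ∈ {2, 4}; ∂phi/∂y = 4y(y + 1)(y + 2) = 0 at y ∈ {-2, -1, 0}.
The Hessian is diagonal: diag(phi_xx, phi_yy). Second derivatives: phi_xx(2)=-6, phi_xx(4)=6; phi_yy(-2)=8, phi_yy(-1)=-4, phi_yy(0)=8.
Local minima occur where both diagonal entries positive: (4, -2), (4, 0). Count: 2.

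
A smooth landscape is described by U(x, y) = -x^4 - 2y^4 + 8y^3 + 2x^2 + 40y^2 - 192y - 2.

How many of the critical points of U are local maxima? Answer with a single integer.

U separates as a function of x plus a function of y, so ∇U=0 decouples.
∂U/∂x = -4x(x - 1)(x + 1) = 0 at x ∈ {-1, 0, 1}; ∂U/∂y = -8(y - 4)(y - 2)(y + 3) = 0 at y ∈ {-3, 2, 4}.
The Hessian is diagonal: diag(U_xx, U_yy). Second derivatives: U_xx(-1)=-8, U_xx(0)=4, U_xx(1)=-8; U_yy(-3)=-280, U_yy(2)=80, U_yy(4)=-112.
Local maxima occur where both diagonal entries negative: (-1, -3), (-1, 4), (1, -3), (1, 4). Count: 4.

4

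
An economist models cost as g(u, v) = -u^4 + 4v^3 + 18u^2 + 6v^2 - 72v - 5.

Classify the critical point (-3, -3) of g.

The mixed partial ∂²g/∂u∂v is 0, so the Hessian at any point is diag(g_uu, g_vv) = diag(12(-u^2 + 3), 12(2v + 1)).
At (-3, -3): H = diag(-72, -60).
Both eigenvalues are negative, so H is negative definite: a local maximum.

local maximum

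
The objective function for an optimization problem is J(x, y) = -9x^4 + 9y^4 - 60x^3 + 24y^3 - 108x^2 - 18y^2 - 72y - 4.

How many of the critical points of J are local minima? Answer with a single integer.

J separates as a function of x plus a function of y, so ∇J=0 decouples.
∂J/∂x = -36x(x + 2)(x + 3) = 0 at x ∈ {-3, -2, 0}; ∂J/∂y = 36(y - 1)(y + 1)(y + 2) = 0 at y ∈ {-2, -1, 1}.
The Hessian is diagonal: diag(J_xx, J_yy). Second derivatives: J_xx(-3)=-108, J_xx(-2)=72, J_xx(0)=-216; J_yy(-2)=108, J_yy(-1)=-72, J_yy(1)=216.
Local minima occur where both diagonal entries positive: (-2, -2), (-2, 1). Count: 2.

2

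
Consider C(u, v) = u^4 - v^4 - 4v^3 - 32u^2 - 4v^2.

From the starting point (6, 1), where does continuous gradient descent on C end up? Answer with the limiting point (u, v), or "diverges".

diverges

C is separable, so gradient descent decouples: u follows -∂C/∂u, v follows -∂C/∂v.
∂C/∂u = 4u(u - 4)(u + 4); at u=6 this is 480, so u decreases.
∂C/∂v = -4v(v + 1)(v + 2); at v=1 this is -24, so v increases.
The v-coordinate has no critical point in that direction and runs off to infinity.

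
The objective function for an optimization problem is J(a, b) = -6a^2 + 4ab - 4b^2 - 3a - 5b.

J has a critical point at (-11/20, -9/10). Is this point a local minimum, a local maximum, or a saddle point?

The Hessian of J is constant: H = [[-12, 4], [4, -8]].
det(H) = (-12)·(-8) − 4² = 80.
det(H) > 0 and tr(H) = -20 < 0, so H is negative definite and the point is a local maximum.

local maximum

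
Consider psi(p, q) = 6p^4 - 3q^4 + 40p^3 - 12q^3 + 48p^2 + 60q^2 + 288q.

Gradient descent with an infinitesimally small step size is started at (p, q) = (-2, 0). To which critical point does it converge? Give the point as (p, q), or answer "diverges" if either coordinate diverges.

(-4, -2)

psi is separable, so gradient descent decouples: p follows -∂psi/∂p, q follows -∂psi/∂q.
∂psi/∂p = 24p(p + 1)(p + 4); at p=-2 this is 96, so p decreases.
∂psi/∂q = -12(q - 3)(q + 2)(q + 4); at q=0 this is 288, so q decreases.
p converges to its nearest critical value -4 (a local min of the p-part); q converges to -2. The iterate converges to (-4, -2).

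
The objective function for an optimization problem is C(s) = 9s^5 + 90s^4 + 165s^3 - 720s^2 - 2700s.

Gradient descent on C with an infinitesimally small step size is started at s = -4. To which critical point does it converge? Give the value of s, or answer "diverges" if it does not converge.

-3

C'(s) = 45(s - 2)(s + 2)(s + 3)(s + 5), so C'(-4) = -540.
Gradient descent moves in the -C' direction, i.e. s is increasing.
The nearest critical point in that direction is s = -3, where C'' = 450 > 0 (a local minimum). The iterate converges there.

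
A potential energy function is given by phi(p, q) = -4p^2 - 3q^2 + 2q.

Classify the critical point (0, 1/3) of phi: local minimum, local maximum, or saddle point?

The Hessian of phi is constant: H = [[-8, 0], [0, -6]].
det(H) = (-8)·(-6) − 0² = 48.
det(H) > 0 and tr(H) = -14 < 0, so H is negative definite and the point is a local maximum.

local maximum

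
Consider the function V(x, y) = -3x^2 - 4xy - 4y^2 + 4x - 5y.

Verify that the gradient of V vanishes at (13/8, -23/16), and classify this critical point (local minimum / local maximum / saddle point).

local maximum

∇V = (-6x - 4y + 4, -4x - 8y - 5); substituting (13/8, -23/16) gives ∇V = (0, 0), so (13/8, -23/16) is indeed a critical point.
The Hessian of V is constant: H = [[-6, -4], [-4, -8]].
det(H) = (-6)·(-8) − (-4)² = 32.
det(H) > 0 and tr(H) = -14 < 0, so H is negative definite and the point is a local maximum.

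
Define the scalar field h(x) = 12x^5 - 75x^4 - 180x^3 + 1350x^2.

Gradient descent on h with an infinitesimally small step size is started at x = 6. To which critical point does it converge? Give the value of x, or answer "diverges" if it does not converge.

h'(x) = 60x(x - 5)(x - 3)(x + 3), so h'(6) = 9720.
Gradient descent moves in the -h' direction, i.e. x is decreasing.
The nearest critical point in that direction is x = 5, where h'' = 4800 > 0 (a local minimum). The iterate converges there.

5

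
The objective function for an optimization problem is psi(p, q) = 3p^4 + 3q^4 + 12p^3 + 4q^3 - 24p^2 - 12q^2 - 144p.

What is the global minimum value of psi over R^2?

psi(p,q) separates as A(p) + B(q), so its minimum is min A + min B.
A'(p) = 12(p - 2)(p + 2)(p + 3) vanishes at p ∈ {-3, -2, 2}; B'(q) = 12q(q - 1)(q + 2) vanishes at q ∈ {-2, 0, 1}.
Local minima of A (where A''>0): A(-3)=135, A(2)=-240. Local minima of B: B(-2)=-32, B(1)=-5.
So the global minimum of psi is A(2) + B(-2) = -240 − 32 = -272, attained at (2, -2).

-272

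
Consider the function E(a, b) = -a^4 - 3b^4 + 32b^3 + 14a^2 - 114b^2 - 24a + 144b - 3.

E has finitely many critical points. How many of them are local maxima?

E separates as a function of a plus a function of b, so ∇E=0 decouples.
∂E/∂a = -4(a - 2)(a - 1)(a + 3) = 0 at a ∈ {-3, 1, 2}; ∂E/∂b = -12(b - 4)(b - 3)(b - 1) = 0 at b ∈ {1, 3, 4}.
The Hessian is diagonal: diag(E_aa, E_bb). Second derivatives: E_aa(-3)=-80, E_aa(1)=16, E_aa(2)=-20; E_bb(1)=-72, E_bb(3)=24, E_bb(4)=-36.
Local maxima occur where both diagonal entries negative: (-3, 1), (-3, 4), (2, 1), (2, 4). Count: 4.

4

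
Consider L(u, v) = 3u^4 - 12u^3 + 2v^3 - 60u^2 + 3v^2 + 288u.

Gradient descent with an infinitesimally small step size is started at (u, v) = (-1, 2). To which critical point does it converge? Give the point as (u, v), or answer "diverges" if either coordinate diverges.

L is separable, so gradient descent decouples: u follows -∂L/∂u, v follows -∂L/∂v.
∂L/∂u = 12(u - 4)(u - 2)(u + 3); at u=-1 this is 360, so u decreases.
∂L/∂v = 6v(v + 1); at v=2 this is 36, so v decreases.
u converges to its nearest critical value -3 (a local min of the u-part); v converges to 0. The iterate converges to (-3, 0).

(-3, 0)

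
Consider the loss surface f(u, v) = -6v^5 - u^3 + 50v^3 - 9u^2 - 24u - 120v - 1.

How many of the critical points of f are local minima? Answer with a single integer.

f separates as a function of u plus a function of v, so ∇f=0 decouples.
∂f/∂u = -3(u + 2)(u + 4) = 0 at u ∈ {-4, -2}; ∂f/∂v = -30(v - 2)(v - 1)(v + 1)(v + 2) = 0 at v ∈ {-2, -1, 1, 2}.
The Hessian is diagonal: diag(f_uu, f_vv). Second derivatives: f_uu(-4)=6, f_uu(-2)=-6; f_vv(-2)=360, f_vv(-1)=-180, f_vv(1)=180, f_vv(2)=-360.
Local minima occur where both diagonal entries positive: (-4, -2), (-4, 1). Count: 2.

2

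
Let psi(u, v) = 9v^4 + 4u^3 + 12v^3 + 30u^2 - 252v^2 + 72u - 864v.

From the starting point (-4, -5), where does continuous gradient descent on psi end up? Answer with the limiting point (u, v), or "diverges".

diverges

psi is separable, so gradient descent decouples: u follows -∂psi/∂u, v follows -∂psi/∂v.
∂psi/∂u = 12(u + 2)(u + 3); at u=-4 this is 24, so u decreases.
∂psi/∂v = 36(v - 4)(v + 2)(v + 3); at v=-5 this is -1944, so v increases.
The u-coordinate has no critical point in that direction and runs off to infinity.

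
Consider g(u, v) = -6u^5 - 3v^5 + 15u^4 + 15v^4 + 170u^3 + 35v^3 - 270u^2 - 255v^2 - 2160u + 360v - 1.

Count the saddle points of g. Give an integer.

g separates as a function of u plus a function of v, so ∇g=0 decouples.
∂g/∂u = -30(u - 4)(u - 3)(u + 2)(u + 3) = 0 at u ∈ {-3, -2, 3, 4}; ∂g/∂v = -15(v - 4)(v - 2)(v - 1)(v + 3) = 0 at v ∈ {-3, 1, 2, 4}.
The Hessian is diagonal: diag(g_uu, g_vv). Second derivatives: g_uu(-3)=1260, g_uu(-2)=-900, g_uu(3)=900, g_uu(4)=-1260; g_vv(-3)=2100, g_vv(1)=-180, g_vv(2)=150, g_vv(4)=-630.
Saddle points occur where the two diagonal entries have opposite signs: (-3, 1), (-3, 4), (-2, -3), (-2, 2), (3, 1), (3, 4), (4, -3), (4, 2). Count: 8.

8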